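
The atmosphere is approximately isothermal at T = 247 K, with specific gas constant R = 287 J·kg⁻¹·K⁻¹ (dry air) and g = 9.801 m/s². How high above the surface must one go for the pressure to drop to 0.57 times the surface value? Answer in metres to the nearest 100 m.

z ≈ 4100 m

Scale height: H = RT/g = 287 × 247 / 9.801 = 7232.8 m.
Set P/P₀ = exp(−z/H) = 0.57, so z = −H ln(0.57).
−ln(0.57) = 0.56212; z = 7232.8 × 0.56212 = 4065.7 m.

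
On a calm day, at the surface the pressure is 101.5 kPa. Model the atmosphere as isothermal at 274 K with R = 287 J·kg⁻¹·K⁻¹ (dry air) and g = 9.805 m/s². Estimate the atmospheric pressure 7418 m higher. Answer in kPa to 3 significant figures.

Scale height: H = RT/g = 287 × 274 / 9.805 = 8020.2 m.
Barometric formula: P = P₀ exp(−z/H).
z/H = 7418.0/8020.2 = 0.92491; exp(−0.92491) = 0.39657.
P = 101.5 × 0.39657 = 40.252 kPa.

P ≈ 40.3 kPa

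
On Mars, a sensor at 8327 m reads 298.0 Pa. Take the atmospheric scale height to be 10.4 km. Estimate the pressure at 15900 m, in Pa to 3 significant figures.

Between two levels, P₂ = P₁ exp(−Δz/H) with Δz = z₂ − z₁.
Δz = 15900 − 8327.0 = 7573.0 m; Δz/H = 7573.0/10400 = 0.72817.
P₂ = 298.0 × exp(−0.72817) = 298.0 × 0.48279 = 143.87 Pa.

P ≈ 144 Pa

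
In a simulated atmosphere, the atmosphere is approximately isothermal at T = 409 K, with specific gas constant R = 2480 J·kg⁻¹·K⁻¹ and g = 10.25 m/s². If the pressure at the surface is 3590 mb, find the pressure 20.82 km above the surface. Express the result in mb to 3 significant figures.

P ≈ 2910 mb

Scale height: H = RT/g = 2480 × 409 / 10.25 = 98958 m.
Barometric formula: P = P₀ exp(−z/H).
z/H = 20820/98958 = 0.21039; exp(−0.21039) = 0.81027.
P = 3590 × 0.81027 = 2908.9 mb.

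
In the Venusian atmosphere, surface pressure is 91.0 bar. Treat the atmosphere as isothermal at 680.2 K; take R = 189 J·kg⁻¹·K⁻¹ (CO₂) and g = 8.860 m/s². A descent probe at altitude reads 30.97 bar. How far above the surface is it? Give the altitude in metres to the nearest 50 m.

Scale height: H = RT/g = 189 × 680.2 / 8.860 = 14510 m.
Invert the barometric formula: z = H ln(P₀/P).
P₀/P = 91.0/30.97 = 2.9383; ln(2.9383) = 1.0778.
z = 14510 × 1.0778 = 15639 m.

z ≈ 15650 m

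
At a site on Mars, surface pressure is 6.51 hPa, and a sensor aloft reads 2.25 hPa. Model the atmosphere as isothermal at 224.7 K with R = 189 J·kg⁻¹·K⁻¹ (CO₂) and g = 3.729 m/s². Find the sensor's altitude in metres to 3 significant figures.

Scale height: H = RT/g = 189 × 224.7 / 3.729 = 11389 m.
Invert the barometric formula: z = H ln(P₀/P).
P₀/P = 6.51/2.25 = 2.8933; ln(2.8933) = 1.0624.
z = 11389 × 1.0624 = 12100 m.

z ≈ 12100 m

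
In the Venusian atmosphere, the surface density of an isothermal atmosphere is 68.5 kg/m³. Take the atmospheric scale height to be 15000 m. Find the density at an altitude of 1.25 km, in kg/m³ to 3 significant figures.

ρ ≈ 63.0 kg/m³

In an isothermal atmosphere, density decays like pressure: ρ = ρ₀ exp(−z/H).
z/H = 1250.0/15000 = 0.083333; exp(−0.083333) = 0.92004.
ρ = 68.5 × 0.92004 = 63.023 kg/m³.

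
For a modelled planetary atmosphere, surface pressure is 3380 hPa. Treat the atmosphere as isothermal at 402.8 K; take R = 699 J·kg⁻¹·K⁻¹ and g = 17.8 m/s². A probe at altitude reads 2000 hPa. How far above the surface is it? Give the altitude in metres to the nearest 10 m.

z ≈ 8300 m

Scale height: H = RT/g = 699 × 402.8 / 17.8 = 15818 m.
Invert the barometric formula: z = H ln(P₀/P).
P₀/P = 3380/2000 = 1.6900; ln(1.6900) = 0.52473.
z = 15818 × 0.52473 = 8300.2 m.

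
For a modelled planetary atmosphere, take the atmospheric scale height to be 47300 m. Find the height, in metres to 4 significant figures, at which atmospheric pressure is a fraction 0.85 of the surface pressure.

z ≈ 7687 m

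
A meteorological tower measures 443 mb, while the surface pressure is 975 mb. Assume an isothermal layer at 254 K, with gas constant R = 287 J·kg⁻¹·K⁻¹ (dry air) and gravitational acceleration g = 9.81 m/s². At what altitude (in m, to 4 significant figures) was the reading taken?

Scale height: H = RT/g = 287 × 254 / 9.81 = 7431.0 m.
Invert the barometric formula: z = H ln(P₀/P).
P₀/P = 975/443 = 2.2009; ln(2.2009) = 0.78887.
z = 7431.0 × 0.78887 = 5862.1 m.

z ≈ 5862 m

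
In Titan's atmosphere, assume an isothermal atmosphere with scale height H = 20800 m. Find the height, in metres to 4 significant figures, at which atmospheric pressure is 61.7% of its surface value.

Set P/P₀ = exp(−z/H) = 0.617, so z = −H ln(0.617).
−ln(0.617) = 0.48289; z = 20800 × 0.48289 = 10044 m.

z ≈ 10040 m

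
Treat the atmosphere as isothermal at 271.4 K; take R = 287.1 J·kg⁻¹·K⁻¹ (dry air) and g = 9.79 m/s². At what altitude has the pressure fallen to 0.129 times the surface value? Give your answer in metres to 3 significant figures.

Scale height: H = RT/g = 287.1 × 271.4 / 9.79 = 7959.0 m.
Set P/P₀ = exp(−z/H) = 0.129, so z = −H ln(0.129).
−ln(0.129) = 2.0479; z = 7959.0 × 2.0479 = 16299 m.

z ≈ 16300 m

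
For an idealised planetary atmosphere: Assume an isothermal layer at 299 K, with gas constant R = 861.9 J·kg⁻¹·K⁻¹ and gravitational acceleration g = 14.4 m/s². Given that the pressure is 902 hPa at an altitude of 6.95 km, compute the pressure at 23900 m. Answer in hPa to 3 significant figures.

P ≈ 350 hPa

Scale height: H = RT/g = 861.9 × 299 / 14.4 = 17896 m.
Between two levels, P₂ = P₁ exp(−Δz/H) with Δz = z₂ − z₁.
Δz = 23900 − 6950.0 = 16950 m; Δz/H = 16950/17896 = 0.94714.
P₂ = 902 × exp(−0.94714) = 902 × 0.38785 = 349.84 hPa.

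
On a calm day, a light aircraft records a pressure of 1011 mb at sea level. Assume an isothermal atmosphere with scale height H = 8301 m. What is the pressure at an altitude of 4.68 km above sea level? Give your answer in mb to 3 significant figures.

Barometric formula: P = P₀ exp(−z/H).
z/H = 4680.0/8301.0 = 0.56379; exp(−0.56379) = 0.56905.
P = 1011 × 0.56905 = 575.31 mb.

P ≈ 575 mb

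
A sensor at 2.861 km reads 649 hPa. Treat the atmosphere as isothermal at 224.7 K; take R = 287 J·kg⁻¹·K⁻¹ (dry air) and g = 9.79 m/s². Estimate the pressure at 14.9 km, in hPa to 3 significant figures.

Scale height: H = RT/g = 287 × 224.7 / 9.79 = 6587.2 m.
Between two levels, P₂ = P₁ exp(−Δz/H) with Δz = z₂ − z₁.
Δz = 14900 − 2861.0 = 12039 m; Δz/H = 12039/6587.2 = 1.8276.
P₂ = 649 × exp(−1.8276) = 649 × 0.16080 = 104.36 hPa.

P ≈ 104 hPa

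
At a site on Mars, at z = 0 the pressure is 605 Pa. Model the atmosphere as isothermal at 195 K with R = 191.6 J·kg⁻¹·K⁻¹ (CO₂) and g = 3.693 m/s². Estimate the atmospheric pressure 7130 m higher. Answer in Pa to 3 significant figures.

Scale height: H = RT/g = 191.6 × 195 / 3.693 = 10117 m.
Barometric formula: P = P₀ exp(−z/H).
z/H = 7130.0/10117 = 0.70475; exp(−0.70475) = 0.49423.
P = 605 × 0.49423 = 299.01 Pa.

P ≈ 299 Pa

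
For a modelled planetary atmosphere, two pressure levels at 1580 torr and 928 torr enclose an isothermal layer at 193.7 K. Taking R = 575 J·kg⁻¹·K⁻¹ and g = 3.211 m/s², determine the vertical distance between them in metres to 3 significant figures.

Hypsometric equation: Δz = (R T̄/g) ln(P₁/P₂).
R T̄/g = 575 × 193.7 / 3.211 = 34686 m.
ln(1580/928) = ln(1.7026) = 0.53216.
Δz = 34686 × 0.53216 = 18459 m.

Δz ≈ 18500 m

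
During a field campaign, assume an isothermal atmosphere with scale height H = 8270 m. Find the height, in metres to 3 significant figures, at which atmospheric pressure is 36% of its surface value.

Set P/P₀ = exp(−z/H) = 0.36, so z = −H ln(0.36).
−ln(0.36) = 1.0217; z = 8270.0 × 1.0217 = 8449.5 m.

z ≈ 8450 m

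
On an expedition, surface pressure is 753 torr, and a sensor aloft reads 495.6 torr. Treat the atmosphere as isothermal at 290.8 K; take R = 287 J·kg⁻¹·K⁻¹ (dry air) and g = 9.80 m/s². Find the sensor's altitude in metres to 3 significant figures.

z ≈ 3560 m

Scale height: H = RT/g = 287 × 290.8 / 9.80 = 8516.3 m.
Invert the barometric formula: z = H ln(P₀/P).
P₀/P = 753/495.6 = 1.5194; ln(1.5194) = 0.41832.
z = 8516.3 × 0.41832 = 3562.5 m.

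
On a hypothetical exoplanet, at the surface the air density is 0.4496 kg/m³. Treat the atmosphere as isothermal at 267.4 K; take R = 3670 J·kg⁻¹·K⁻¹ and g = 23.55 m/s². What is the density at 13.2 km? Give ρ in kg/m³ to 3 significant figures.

Scale height: H = RT/g = 3670 × 267.4 / 23.55 = 41671 m.
In an isothermal atmosphere, density decays like pressure: ρ = ρ₀ exp(−z/H).
z/H = 13200/41671 = 0.31677; exp(−0.31677) = 0.72850.
ρ = 0.4496 × 0.72850 = 0.32753 kg/m³.

ρ ≈ 0.328 kg/m³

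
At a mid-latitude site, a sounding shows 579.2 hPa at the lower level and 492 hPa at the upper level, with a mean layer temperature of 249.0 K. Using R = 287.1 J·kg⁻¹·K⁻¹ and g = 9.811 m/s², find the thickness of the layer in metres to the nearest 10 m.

Hypsometric equation: Δz = (R T̄/g) ln(P₁/P₂).
R T̄/g = 287.1 × 249.0 / 9.811 = 7286.5 m.
ln(579.2/492) = ln(1.1772) = 0.16314.
Δz = 7286.5 × 0.16314 = 1188.7 m.

Δz ≈ 1190 m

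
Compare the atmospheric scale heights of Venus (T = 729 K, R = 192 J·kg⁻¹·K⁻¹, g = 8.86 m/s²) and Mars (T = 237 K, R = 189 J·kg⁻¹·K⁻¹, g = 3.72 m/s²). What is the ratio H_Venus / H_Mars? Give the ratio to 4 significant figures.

H_Venus/H_Mars ≈ 1.312

H = RT/g for each body.
H_Venus = 192 × 729 / 8.86 = 15798 m.
H_Mars = 189 × 237 / 3.72 = 12041 m.
H_Venus/H_Mars = 15798/12041 = 1.3120.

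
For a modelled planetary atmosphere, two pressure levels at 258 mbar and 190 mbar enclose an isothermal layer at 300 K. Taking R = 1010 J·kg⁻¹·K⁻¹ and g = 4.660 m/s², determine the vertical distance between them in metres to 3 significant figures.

Hypsometric equation: Δz = (R T̄/g) ln(P₁/P₂).
R T̄/g = 1010 × 300 / 4.660 = 65021 m.
ln(258/190) = ln(1.3579) = 0.30594.
Δz = 65021 × 0.30594 = 19893 m.

Δz ≈ 19900 m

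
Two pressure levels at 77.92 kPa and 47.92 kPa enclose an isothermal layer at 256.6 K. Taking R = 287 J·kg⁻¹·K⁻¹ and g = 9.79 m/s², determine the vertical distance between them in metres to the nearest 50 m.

Δz ≈ 3650 m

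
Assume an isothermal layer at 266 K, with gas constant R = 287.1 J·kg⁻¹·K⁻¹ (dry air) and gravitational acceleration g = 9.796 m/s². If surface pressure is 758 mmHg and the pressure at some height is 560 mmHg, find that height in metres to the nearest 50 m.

Scale height: H = RT/g = 287.1 × 266 / 9.796 = 7795.9 m.
Invert the barometric formula: z = H ln(P₀/P).
P₀/P = 758/560 = 1.3536; ln(1.3536) = 0.30277.
z = 7795.9 × 0.30277 = 2360.4 m.

z ≈ 2350 m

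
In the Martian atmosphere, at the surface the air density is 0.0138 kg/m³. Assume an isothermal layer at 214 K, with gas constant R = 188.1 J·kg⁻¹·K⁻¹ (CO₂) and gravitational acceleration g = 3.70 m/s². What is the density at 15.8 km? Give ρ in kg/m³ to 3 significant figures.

ρ ≈ 0.00323 kg/m³

Scale height: H = RT/g = 188.1 × 214 / 3.70 = 10879 m.
In an isothermal atmosphere, density decays like pressure: ρ = ρ₀ exp(−z/H).
z/H = 15800/10879 = 1.4523; exp(−1.4523) = 0.23403.
ρ = 0.0138 × 0.23403 = 0.0032296 kg/m³.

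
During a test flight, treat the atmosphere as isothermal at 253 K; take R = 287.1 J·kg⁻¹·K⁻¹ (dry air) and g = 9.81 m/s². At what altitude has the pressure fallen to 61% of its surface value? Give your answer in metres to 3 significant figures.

z ≈ 3660 m

Scale height: H = RT/g = 287.1 × 253 / 9.81 = 7404.3 m.
Set P/P₀ = exp(−z/H) = 0.61, so z = −H ln(0.61).
−ln(0.61) = 0.49430; z = 7404.3 × 0.49430 = 3659.9 m.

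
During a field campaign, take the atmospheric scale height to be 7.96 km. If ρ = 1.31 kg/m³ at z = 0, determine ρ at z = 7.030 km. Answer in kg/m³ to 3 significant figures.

In an isothermal atmosphere, density decays like pressure: ρ = ρ₀ exp(−z/H).
z/H = 7030.0/7960.0 = 0.88317; exp(−0.88317) = 0.41347.
ρ = 1.31 × 0.41347 = 0.54165 kg/m³.

ρ ≈ 0.542 kg/m³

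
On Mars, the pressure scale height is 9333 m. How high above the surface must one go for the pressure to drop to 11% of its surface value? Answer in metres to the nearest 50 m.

Set P/P₀ = exp(−z/H) = 0.11, so z = −H ln(0.11).
−ln(0.11) = 2.2073; z = 9333.0 × 2.2073 = 20601 m.

z ≈ 20600 m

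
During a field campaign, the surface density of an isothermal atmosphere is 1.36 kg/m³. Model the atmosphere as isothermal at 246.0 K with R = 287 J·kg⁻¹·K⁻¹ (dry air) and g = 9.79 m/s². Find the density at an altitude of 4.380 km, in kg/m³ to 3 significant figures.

ρ ≈ 0.741 kg/m³

Scale height: H = RT/g = 287 × 246.0 / 9.79 = 7211.6 m.
In an isothermal atmosphere, density decays like pressure: ρ = ρ₀ exp(−z/H).
z/H = 4380.0/7211.6 = 0.60735; exp(−0.60735) = 0.54479.
ρ = 1.36 × 0.54479 = 0.74091 kg/m³.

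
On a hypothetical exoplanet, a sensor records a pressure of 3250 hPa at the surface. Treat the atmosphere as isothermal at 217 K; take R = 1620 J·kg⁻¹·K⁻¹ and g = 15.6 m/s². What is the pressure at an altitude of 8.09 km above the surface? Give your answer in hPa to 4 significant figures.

Scale height: H = RT/g = 1620 × 217 / 15.6 = 22535 m.
Barometric formula: P = P₀ exp(−z/H).
z/H = 8090.0/22535 = 0.35900; exp(−0.35900) = 0.69837.
P = 3250 × 0.69837 = 2269.7 hPa.

P ≈ 2270 hPa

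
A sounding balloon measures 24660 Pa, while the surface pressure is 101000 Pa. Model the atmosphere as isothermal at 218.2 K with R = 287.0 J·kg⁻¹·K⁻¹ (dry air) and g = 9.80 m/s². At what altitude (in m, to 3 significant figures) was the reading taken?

Scale height: H = RT/g = 287.0 × 218.2 / 9.80 = 6390.1 m.
Invert the barometric formula: z = H ln(P₀/P).
P₀/P = 101000/24660 = 4.0957; ln(4.0957) = 1.4099.
z = 6390.1 × 1.4099 = 9009.4 m.

z ≈ 9010 m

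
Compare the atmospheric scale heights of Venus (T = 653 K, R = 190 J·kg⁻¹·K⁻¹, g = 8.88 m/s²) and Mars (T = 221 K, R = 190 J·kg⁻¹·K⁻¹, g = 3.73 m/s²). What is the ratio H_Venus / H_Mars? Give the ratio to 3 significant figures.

H = RT/g for each body.
H_Venus = 190 × 653 / 8.88 = 13972 m.
H_Mars = 190 × 221 / 3.73 = 11257 m.
H_Venus/H_Mars = 13972/11257 = 1.2412.

H_Venus/H_Mars ≈ 1.24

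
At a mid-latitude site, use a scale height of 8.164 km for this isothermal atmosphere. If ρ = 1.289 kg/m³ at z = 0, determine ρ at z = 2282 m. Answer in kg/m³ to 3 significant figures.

In an isothermal atmosphere, density decays like pressure: ρ = ρ₀ exp(−z/H).
z/H = 2282.0/8164.0 = 0.27952; exp(−0.27952) = 0.75615.
ρ = 1.289 × 0.75615 = 0.97468 kg/m³.

ρ ≈ 0.975 kg/m³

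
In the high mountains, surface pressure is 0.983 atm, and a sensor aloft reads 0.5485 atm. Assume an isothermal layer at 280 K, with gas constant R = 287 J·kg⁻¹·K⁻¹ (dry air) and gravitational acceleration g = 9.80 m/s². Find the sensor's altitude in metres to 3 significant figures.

Scale height: H = RT/g = 287 × 280 / 9.80 = 8200.0 m.
Invert the barometric formula: z = H ln(P₀/P).
P₀/P = 0.983/0.5485 = 1.7922; ln(1.7922) = 0.58344.
z = 8200.0 × 0.58344 = 4784.2 m.

z ≈ 4780 m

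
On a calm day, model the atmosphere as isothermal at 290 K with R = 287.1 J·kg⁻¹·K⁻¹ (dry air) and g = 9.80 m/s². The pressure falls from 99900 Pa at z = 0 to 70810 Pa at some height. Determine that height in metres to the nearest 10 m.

Scale height: H = RT/g = 287.1 × 290 / 9.80 = 8495.8 m.
Invert the barometric formula: z = H ln(P₀/P).
P₀/P = 99900/70810 = 1.4108; ln(1.4108) = 0.34416.
z = 8495.8 × 0.34416 = 2923.9 m.

z ≈ 2920 m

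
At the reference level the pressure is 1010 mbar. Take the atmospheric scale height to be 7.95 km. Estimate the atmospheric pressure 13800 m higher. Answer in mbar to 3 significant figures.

P ≈ 178 mbar

Barometric formula: P = P₀ exp(−z/H).
z/H = 13800/7950.0 = 1.7358; exp(−1.7358) = 0.17626.
P = 1010 × 0.17626 = 178.02 mbar.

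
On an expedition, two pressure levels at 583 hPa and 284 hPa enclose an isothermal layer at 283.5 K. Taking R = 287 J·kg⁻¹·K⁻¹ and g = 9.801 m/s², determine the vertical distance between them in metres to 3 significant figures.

Hypsometric equation: Δz = (R T̄/g) ln(P₁/P₂).
R T̄/g = 287 × 283.5 / 9.801 = 8301.7 m.
ln(583/284) = ln(2.0528) = 0.71920.
Δz = 8301.7 × 0.71920 = 5970.6 m.

Δz ≈ 5970 m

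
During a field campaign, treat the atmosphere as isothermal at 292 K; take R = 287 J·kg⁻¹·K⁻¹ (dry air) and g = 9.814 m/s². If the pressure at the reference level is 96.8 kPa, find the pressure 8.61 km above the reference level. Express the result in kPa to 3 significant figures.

Scale height: H = RT/g = 287 × 292 / 9.814 = 8539.2 m.
Barometric formula: P = P₀ exp(−z/H).
z/H = 8610.0/8539.2 = 1.0083; exp(−1.0083) = 0.36484.
P = 96.8 × 0.36484 = 35.317 kPa.

P ≈ 35.3 kPa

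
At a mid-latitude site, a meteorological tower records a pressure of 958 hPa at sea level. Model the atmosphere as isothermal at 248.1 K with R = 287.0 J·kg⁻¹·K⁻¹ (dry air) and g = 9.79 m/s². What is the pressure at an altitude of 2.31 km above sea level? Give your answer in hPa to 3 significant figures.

P ≈ 697 hPa

Scale height: H = RT/g = 287.0 × 248.1 / 9.79 = 7273.2 m.
Barometric formula: P = P₀ exp(−z/H).
z/H = 2310.0/7273.2 = 0.31760; exp(−0.31760) = 0.72789.
P = 958 × 0.72789 = 697.32 hPa.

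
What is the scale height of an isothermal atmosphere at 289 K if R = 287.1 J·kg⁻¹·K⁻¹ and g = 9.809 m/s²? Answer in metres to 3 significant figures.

H ≈ 8460 m

The scale height of an isothermal atmosphere is H = RT/g.
H = 287.1 × 289 / 9.809 = 82972/9.809 = 8458.8 m.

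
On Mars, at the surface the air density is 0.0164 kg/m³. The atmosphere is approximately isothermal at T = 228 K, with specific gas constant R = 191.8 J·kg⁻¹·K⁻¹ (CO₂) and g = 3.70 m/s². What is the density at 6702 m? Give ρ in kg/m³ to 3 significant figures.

Scale height: H = RT/g = 191.8 × 228 / 3.70 = 11819 m.
In an isothermal atmosphere, density decays like pressure: ρ = ρ₀ exp(−z/H).
z/H = 6702.0/11819 = 0.56705; exp(−0.56705) = 0.56720.
ρ = 0.0164 × 0.56720 = 0.0093021 kg/m³.

ρ ≈ 0.00930 kg/m³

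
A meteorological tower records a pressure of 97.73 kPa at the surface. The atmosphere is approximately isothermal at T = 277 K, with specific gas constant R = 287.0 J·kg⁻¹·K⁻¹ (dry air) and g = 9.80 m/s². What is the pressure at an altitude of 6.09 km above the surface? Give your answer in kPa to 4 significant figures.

P ≈ 46.13 kPa

Scale height: H = RT/g = 287.0 × 277 / 9.80 = 8112.1 m.
Barometric formula: P = P₀ exp(−z/H).
z/H = 6090.0/8112.1 = 0.75073; exp(−0.75073) = 0.47202.
P = 97.73 × 0.47202 = 46.131 kPa.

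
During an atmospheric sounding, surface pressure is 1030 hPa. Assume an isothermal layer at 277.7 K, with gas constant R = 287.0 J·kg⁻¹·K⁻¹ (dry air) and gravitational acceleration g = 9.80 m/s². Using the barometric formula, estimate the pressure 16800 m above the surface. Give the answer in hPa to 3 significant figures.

P ≈ 131 hPa

Scale height: H = RT/g = 287.0 × 277.7 / 9.80 = 8132.6 m.
Barometric formula: P = P₀ exp(−z/H).
z/H = 16800/8132.6 = 2.0658; exp(−2.0658) = 0.12672.
P = 1030 × 0.12672 = 130.52 hPa.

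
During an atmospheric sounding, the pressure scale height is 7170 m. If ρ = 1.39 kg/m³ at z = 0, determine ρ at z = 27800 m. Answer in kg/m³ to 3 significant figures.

ρ ≈ 0.0288 kg/m³

In an isothermal atmosphere, density decays like pressure: ρ = ρ₀ exp(−z/H).
z/H = 27800/7170.0 = 3.8773; exp(−3.8773) = 0.020707.
ρ = 1.39 × 0.020707 = 0.028783 kg/m³.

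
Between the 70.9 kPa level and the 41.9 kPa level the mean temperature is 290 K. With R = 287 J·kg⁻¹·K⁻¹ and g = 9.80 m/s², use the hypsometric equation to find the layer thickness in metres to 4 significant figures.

Δz ≈ 4467 m

Hypsometric equation: Δz = (R T̄/g) ln(P₁/P₂).
R T̄/g = 287 × 290 / 9.80 = 8492.9 m.
ln(70.9/41.9) = ln(1.6921) = 0.52597.
Δz = 8492.9 × 0.52597 = 4467.0 m.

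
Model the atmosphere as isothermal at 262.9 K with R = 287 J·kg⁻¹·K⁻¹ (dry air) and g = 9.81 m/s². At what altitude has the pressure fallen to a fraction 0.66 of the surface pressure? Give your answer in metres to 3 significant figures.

z ≈ 3200 m

Scale height: H = RT/g = 287 × 262.9 / 9.81 = 7691.4 m.
Set P/P₀ = exp(−z/H) = 0.66, so z = −H ln(0.66).
−ln(0.66) = 0.41552; z = 7691.4 × 0.41552 = 3195.9 m.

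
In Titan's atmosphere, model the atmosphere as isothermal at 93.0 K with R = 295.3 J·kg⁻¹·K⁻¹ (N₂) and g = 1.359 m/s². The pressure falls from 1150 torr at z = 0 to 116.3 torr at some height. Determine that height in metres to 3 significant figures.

z ≈ 46300 m

Scale height: H = RT/g = 295.3 × 93.0 / 1.359 = 20208 m.
Invert the barometric formula: z = H ln(P₀/P).
P₀/P = 1150/116.3 = 9.8882; ln(9.8882) = 2.2913.
z = 20208 × 2.2913 = 46303 m.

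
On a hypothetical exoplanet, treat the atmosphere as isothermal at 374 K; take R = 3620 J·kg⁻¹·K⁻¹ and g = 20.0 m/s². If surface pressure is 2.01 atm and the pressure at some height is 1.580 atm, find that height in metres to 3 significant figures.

Scale height: H = RT/g = 3620 × 374 / 20.0 = 67694 m.
Invert the barometric formula: z = H ln(P₀/P).
P₀/P = 2.01/1.580 = 1.2722; ln(1.2722) = 0.24075.
z = 67694 × 0.24075 = 16297 m.

z ≈ 16300 m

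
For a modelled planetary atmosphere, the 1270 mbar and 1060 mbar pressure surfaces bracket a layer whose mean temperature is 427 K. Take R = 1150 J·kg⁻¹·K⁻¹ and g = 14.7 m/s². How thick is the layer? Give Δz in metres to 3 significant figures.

Δz ≈ 6040 m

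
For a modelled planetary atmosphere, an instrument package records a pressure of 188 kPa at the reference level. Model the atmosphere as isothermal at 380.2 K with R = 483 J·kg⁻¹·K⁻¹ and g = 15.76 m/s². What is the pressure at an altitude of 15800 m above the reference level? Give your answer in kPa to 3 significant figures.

P ≈ 48.4 kPa

Scale height: H = RT/g = 483 × 380.2 / 15.76 = 11652 m.
Barometric formula: P = P₀ exp(−z/H).
z/H = 15800/11652 = 1.3560; exp(−1.3560) = 0.25769.
P = 188 × 0.25769 = 48.446 kPa.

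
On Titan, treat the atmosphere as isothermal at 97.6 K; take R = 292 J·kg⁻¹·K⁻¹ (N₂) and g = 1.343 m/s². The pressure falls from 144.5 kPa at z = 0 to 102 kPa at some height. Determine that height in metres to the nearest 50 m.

Scale height: H = RT/g = 292 × 97.6 / 1.343 = 21221 m.
Invert the barometric formula: z = H ln(P₀/P).
P₀/P = 144.5/102 = 1.4167; ln(1.4167) = 0.34833.
z = 21221 × 0.34833 = 7391.9 m.

z ≈ 7400 m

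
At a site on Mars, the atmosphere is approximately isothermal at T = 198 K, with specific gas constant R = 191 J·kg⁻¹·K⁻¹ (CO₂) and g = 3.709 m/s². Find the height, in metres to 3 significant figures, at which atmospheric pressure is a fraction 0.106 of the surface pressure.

z ≈ 22900 m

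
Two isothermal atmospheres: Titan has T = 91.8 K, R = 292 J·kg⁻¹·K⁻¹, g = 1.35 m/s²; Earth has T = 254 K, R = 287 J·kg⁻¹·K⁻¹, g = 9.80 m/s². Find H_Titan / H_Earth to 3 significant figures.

H_Titan/H_Earth ≈ 2.67

H = RT/g for each body.
H_Titan = 292 × 91.8 / 1.35 = 19856 m.
H_Earth = 287 × 254 / 9.80 = 7438.6 m.
H_Titan/H_Earth = 19856/7438.6 = 2.6693.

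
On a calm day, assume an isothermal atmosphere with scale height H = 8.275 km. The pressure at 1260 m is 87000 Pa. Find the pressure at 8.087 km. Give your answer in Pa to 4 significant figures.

P ≈ 38130 Pa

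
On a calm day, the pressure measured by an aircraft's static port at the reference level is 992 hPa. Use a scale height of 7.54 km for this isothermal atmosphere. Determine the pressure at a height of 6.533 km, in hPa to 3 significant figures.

Barometric formula: P = P₀ exp(−z/H).
z/H = 6533.0/7540.0 = 0.86645; exp(−0.86645) = 0.42044.
P = 992 × 0.42044 = 417.08 hPa.

P ≈ 417 hPa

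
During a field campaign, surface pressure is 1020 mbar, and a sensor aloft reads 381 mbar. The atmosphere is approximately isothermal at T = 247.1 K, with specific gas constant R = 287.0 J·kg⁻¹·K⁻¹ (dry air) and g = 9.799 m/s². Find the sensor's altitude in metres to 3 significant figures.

z ≈ 7130 m

Scale height: H = RT/g = 287.0 × 247.1 / 9.799 = 7237.2 m.
Invert the barometric formula: z = H ln(P₀/P).
P₀/P = 1020/381 = 2.6772; ln(2.6772) = 0.98477.
z = 7237.2 × 0.98477 = 7127.0 m.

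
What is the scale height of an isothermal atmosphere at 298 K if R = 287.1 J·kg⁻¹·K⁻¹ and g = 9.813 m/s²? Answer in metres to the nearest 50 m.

The scale height of an isothermal atmosphere is H = RT/g.
H = 287.1 × 298 / 9.813 = 85556/9.813 = 8718.6 m.

H ≈ 8700 m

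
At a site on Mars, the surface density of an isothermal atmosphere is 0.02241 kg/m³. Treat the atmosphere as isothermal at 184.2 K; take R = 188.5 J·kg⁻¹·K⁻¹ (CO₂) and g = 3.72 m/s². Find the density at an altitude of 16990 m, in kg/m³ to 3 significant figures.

ρ ≈ 0.00363 kg/m³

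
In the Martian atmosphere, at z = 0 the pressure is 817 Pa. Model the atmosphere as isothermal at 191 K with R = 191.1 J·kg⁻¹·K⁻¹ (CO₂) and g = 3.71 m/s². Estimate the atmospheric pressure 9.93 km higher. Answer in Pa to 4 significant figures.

Scale height: H = RT/g = 191.1 × 191 / 3.71 = 9838.3 m.
Barometric formula: P = P₀ exp(−z/H).
z/H = 9930.0/9838.3 = 1.0093; exp(−1.0093) = 0.36447.
P = 817 × 0.36447 = 297.77 Pa.

P ≈ 297.8 Pa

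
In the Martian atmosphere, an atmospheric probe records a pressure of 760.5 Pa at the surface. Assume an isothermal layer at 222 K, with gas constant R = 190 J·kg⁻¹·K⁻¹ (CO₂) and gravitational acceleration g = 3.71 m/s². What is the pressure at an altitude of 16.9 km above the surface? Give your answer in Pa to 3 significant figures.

P ≈ 172 Pa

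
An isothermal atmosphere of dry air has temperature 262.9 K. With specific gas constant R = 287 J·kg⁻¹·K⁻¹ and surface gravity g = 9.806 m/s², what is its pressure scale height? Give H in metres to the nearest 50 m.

The scale height of an isothermal atmosphere is H = RT/g.
H = 287 × 262.9 / 9.806 = 75452/9.806 = 7694.5 m.

H ≈ 7700 m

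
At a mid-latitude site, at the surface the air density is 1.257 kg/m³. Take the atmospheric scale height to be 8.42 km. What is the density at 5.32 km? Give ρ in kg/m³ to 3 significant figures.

ρ ≈ 0.668 kg/m³

In an isothermal atmosphere, density decays like pressure: ρ = ρ₀ exp(−z/H).
z/H = 5320.0/8420.0 = 0.63183; exp(−0.63183) = 0.53162.
ρ = 1.257 × 0.53162 = 0.66825 kg/m³.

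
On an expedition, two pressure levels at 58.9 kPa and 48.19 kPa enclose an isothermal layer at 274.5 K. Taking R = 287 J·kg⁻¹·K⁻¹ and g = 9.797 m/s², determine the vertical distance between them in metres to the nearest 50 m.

Hypsometric equation: Δz = (R T̄/g) ln(P₁/P₂).
R T̄/g = 287 × 274.5 / 9.797 = 8041.4 m.
ln(58.9/48.19) = ln(1.2222) = 0.20065.
Δz = 8041.4 × 0.20065 = 1613.5 m.

Δz ≈ 1600 m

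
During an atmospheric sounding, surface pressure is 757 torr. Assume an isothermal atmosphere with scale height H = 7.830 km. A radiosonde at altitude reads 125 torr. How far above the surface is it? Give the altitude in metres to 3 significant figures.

Invert the barometric formula: z = H ln(P₀/P).
P₀/P = 757/125 = 6.0560; ln(6.0560) = 1.8010.
z = 7830.0 × 1.8010 = 14102 m.

z ≈ 14100 m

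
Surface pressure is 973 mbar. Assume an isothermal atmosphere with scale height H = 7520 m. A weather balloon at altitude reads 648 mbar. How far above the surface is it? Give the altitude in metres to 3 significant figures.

z ≈ 3060 m

Invert the barometric formula: z = H ln(P₀/P).
P₀/P = 973/648 = 1.5015; ln(1.5015) = 0.40646.
z = 7520.0 × 0.40646 = 3056.6 m.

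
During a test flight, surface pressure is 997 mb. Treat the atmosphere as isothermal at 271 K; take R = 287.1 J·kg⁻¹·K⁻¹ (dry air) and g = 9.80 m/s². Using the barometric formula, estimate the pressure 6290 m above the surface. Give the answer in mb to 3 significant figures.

Scale height: H = RT/g = 287.1 × 271 / 9.80 = 7939.2 m.
Barometric formula: P = P₀ exp(−z/H).
z/H = 6290.0/7939.2 = 0.79227; exp(−0.79227) = 0.45282.
P = 997 × 0.45282 = 451.46 mb.

P ≈ 451 mb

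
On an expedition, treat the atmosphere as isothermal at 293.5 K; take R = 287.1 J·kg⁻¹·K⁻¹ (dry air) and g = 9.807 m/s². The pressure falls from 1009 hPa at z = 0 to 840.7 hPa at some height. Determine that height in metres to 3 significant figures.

Scale height: H = RT/g = 287.1 × 293.5 / 9.807 = 8592.2 m.
Invert the barometric formula: z = H ln(P₀/P).
P₀/P = 1009/840.7 = 1.2002; ln(1.2002) = 0.18249.
z = 8592.2 × 0.18249 = 1568.0 m.

z ≈ 1570 m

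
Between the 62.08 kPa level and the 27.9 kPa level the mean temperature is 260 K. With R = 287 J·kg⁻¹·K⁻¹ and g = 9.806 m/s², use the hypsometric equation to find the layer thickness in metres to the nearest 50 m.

Hypsometric equation: Δz = (R T̄/g) ln(P₁/P₂).
R T̄/g = 287 × 260 / 9.806 = 7609.6 m.
ln(62.08/27.9) = ln(2.2251) = 0.79980.
Δz = 7609.6 × 0.79980 = 6086.2 m.

Δz ≈ 6100 m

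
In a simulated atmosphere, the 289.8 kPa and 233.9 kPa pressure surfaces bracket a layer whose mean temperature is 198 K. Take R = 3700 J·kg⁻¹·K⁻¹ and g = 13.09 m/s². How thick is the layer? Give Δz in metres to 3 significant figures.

Hypsometric equation: Δz = (R T̄/g) ln(P₁/P₂).
R T̄/g = 3700 × 198 / 13.09 = 55966 m.
ln(289.8/233.9) = ln(1.2390) = 0.21430.
Δz = 55966 × 0.21430 = 11994 m.

Δz ≈ 12000 m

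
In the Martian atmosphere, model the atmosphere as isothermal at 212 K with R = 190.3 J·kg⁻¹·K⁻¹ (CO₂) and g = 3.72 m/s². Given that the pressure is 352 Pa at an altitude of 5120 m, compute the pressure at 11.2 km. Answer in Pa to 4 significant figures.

Scale height: H = RT/g = 190.3 × 212 / 3.72 = 10845 m.
Between two levels, P₂ = P₁ exp(−Δz/H) with Δz = z₂ − z₁.
Δz = 11200 − 5120.0 = 6080.0 m; Δz/H = 6080.0/10845 = 0.56063.
P₂ = 352 × exp(−0.56063) = 352 × 0.57085 = 200.94 Pa.

P ≈ 200.9 Pa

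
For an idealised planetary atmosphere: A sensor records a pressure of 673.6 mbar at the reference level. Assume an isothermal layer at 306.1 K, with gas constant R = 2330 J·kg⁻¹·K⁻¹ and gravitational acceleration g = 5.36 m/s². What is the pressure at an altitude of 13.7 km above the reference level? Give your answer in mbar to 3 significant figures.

Scale height: H = RT/g = 2330 × 306.1 / 5.36 = 133060 m.
Barometric formula: P = P₀ exp(−z/H).
z/H = 13700/133060 = 0.10296; exp(−0.10296) = 0.90216.
P = 673.6 × 0.90216 = 607.69 mbar.

P ≈ 608 mbar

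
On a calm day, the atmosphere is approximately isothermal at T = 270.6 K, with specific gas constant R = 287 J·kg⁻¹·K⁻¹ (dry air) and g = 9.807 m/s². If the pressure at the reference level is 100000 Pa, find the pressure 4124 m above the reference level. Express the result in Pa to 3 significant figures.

Scale height: H = RT/g = 287 × 270.6 / 9.807 = 7919.1 m.
Barometric formula: P = P₀ exp(−z/H).
z/H = 4124.0/7919.1 = 0.52077; exp(−0.52077) = 0.59406.
P = 100000 × 0.59406 = 59406 Pa.

P ≈ 59400 Pa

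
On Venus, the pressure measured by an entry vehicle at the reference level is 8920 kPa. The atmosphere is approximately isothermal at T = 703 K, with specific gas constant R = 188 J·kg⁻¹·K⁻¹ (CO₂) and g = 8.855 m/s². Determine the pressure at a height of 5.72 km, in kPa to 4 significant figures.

Scale height: H = RT/g = 188 × 703 / 8.855 = 14925 m.
Barometric formula: P = P₀ exp(−z/H).
z/H = 5720.0/14925 = 0.38325; exp(−0.38325) = 0.68164.
P = 8920 × 0.68164 = 6080.2 kPa.

P ≈ 6080 kPa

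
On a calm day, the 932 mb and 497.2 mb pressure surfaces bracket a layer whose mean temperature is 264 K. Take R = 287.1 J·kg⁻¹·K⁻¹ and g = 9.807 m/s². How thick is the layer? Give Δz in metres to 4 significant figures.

Hypsometric equation: Δz = (R T̄/g) ln(P₁/P₂).
R T̄/g = 287.1 × 264 / 9.807 = 7728.6 m.
ln(932/497.2) = ln(1.8745) = 0.62834.
Δz = 7728.6 × 0.62834 = 4856.2 m.

Δz ≈ 4856 m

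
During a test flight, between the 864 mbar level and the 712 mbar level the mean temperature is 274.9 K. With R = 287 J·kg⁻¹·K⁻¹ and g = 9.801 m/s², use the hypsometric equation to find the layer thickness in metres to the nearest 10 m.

Δz ≈ 1560 m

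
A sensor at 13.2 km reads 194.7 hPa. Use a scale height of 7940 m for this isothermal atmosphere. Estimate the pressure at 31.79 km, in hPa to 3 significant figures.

P ≈ 18.7 hPa

Between two levels, P₂ = P₁ exp(−Δz/H) with Δz = z₂ − z₁.
Δz = 31790 − 13200 = 18590 m; Δz/H = 18590/7940.0 = 2.3413.
P₂ = 194.7 × exp(−2.3413) = 194.7 × 0.096202 = 18.731 hPa.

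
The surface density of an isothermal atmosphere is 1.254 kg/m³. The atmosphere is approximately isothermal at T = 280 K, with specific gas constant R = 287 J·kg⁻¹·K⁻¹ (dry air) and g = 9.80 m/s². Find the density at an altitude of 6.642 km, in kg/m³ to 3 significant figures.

Scale height: H = RT/g = 287 × 280 / 9.80 = 8200.0 m.
In an isothermal atmosphere, density decays like pressure: ρ = ρ₀ exp(−z/H).
z/H = 6642.0/8200.0 = 0.81000; exp(−0.81000) = 0.44486.
ρ = 1.254 × 0.44486 = 0.55785 kg/m³.

ρ ≈ 0.558 kg/m³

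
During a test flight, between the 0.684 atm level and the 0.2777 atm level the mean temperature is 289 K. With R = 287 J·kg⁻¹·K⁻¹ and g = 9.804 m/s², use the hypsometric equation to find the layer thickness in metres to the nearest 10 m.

Hypsometric equation: Δz = (R T̄/g) ln(P₁/P₂).
R T̄/g = 287 × 289 / 9.804 = 8460.1 m.
ln(0.684/0.2777) = ln(2.4631) = 0.90142.
Δz = 8460.1 × 0.90142 = 7626.1 m.

Δz ≈ 7630 m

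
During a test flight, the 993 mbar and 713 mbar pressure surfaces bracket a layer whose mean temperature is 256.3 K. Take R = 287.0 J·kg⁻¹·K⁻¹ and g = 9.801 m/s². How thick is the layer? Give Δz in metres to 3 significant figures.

Hypsometric equation: Δz = (R T̄/g) ln(P₁/P₂).
R T̄/g = 287.0 × 256.3 / 9.801 = 7505.2 m.
ln(993/713) = ln(1.3927) = 0.33124.
Δz = 7505.2 × 0.33124 = 2486.0 m.

Δz ≈ 2490 m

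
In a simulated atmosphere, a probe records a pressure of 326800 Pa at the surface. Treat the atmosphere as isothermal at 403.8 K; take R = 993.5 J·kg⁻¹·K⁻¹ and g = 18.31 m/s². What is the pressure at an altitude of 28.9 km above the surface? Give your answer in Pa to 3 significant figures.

P ≈ 87400 Pa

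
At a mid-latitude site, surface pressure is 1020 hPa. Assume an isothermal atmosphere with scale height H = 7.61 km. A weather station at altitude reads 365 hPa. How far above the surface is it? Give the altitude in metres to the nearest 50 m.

z ≈ 7800 m

Invert the barometric formula: z = H ln(P₀/P).
P₀/P = 1020/365 = 2.7945; ln(2.7945) = 1.0277.
z = 7610.0 × 1.0277 = 7820.8 m.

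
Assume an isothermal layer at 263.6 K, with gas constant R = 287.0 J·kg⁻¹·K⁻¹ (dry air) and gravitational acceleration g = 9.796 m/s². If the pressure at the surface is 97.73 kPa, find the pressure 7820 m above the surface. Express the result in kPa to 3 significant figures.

Scale height: H = RT/g = 287.0 × 263.6 / 9.796 = 7722.9 m.
Barometric formula: P = P₀ exp(−z/H).
z/H = 7820.0/7722.9 = 1.0126; exp(−1.0126) = 0.36327.
P = 97.73 × 0.36327 = 35.502 kPa.

P ≈ 35.5 kPa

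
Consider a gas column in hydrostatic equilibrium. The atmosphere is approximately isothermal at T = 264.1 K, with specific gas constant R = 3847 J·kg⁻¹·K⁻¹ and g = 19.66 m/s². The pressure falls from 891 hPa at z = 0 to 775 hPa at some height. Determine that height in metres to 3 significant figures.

Scale height: H = RT/g = 3847 × 264.1 / 19.66 = 51678 m.
Invert the barometric formula: z = H ln(P₀/P).
P₀/P = 891/775 = 1.1497; ln(1.1497) = 0.13950.
z = 51678 × 0.13950 = 7209.1 m.

z ≈ 7210 m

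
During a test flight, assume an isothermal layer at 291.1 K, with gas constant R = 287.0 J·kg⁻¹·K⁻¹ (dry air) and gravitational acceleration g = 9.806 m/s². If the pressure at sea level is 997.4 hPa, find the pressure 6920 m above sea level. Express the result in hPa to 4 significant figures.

Scale height: H = RT/g = 287.0 × 291.1 / 9.806 = 8519.9 m.
Barometric formula: P = P₀ exp(−z/H).
z/H = 6920.0/8519.9 = 0.81222; exp(−0.81222) = 0.44387.
P = 997.4 × 0.44387 = 442.72 hPa.

P ≈ 442.7 hPa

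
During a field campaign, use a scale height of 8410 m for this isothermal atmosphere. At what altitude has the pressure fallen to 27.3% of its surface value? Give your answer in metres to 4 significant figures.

z ≈ 10920 m

Set P/P₀ = exp(−z/H) = 0.273, so z = −H ln(0.273).
−ln(0.273) = 1.2983; z = 8410.0 × 1.2983 = 10919 m.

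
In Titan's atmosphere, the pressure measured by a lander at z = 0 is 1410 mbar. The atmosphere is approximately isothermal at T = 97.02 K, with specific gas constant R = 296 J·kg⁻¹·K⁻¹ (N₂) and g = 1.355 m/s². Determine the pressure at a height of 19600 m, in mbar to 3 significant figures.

P ≈ 559 mbar

Scale height: H = RT/g = 296 × 97.02 / 1.355 = 21194 m.
Barometric formula: P = P₀ exp(−z/H).
z/H = 19600/21194 = 0.92479; exp(−0.92479) = 0.39661.
P = 1410 × 0.39661 = 559.22 mbar.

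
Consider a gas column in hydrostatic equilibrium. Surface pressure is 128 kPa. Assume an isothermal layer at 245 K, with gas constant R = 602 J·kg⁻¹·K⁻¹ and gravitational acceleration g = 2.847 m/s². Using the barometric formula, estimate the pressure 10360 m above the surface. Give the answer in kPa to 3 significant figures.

P ≈ 105 kPa

Scale height: H = RT/g = 602 × 245 / 2.847 = 51805 m.
Barometric formula: P = P₀ exp(−z/H).
z/H = 10360/51805 = 0.19998; exp(−0.19998) = 0.81875.
P = 128 × 0.81875 = 104.80 kPa.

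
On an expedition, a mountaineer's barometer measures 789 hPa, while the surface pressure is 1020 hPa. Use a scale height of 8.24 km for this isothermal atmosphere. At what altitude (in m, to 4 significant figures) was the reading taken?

z ≈ 2116 m

Invert the barometric formula: z = H ln(P₀/P).
P₀/P = 1020/789 = 1.2928; ln(1.2928) = 0.25681.
z = 8240.0 × 0.25681 = 2116.1 m.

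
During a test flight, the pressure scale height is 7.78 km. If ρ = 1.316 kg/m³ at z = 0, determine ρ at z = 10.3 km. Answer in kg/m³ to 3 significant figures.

ρ ≈ 0.350 kg/m³

In an isothermal atmosphere, density decays like pressure: ρ = ρ₀ exp(−z/H).
z/H = 10300/7780.0 = 1.3239; exp(−1.3239) = 0.26610.
ρ = 1.316 × 0.26610 = 0.35019 kg/m³.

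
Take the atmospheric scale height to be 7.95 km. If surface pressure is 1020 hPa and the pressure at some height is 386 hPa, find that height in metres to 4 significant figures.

z ≈ 7725 m

Invert the barometric formula: z = H ln(P₀/P).
P₀/P = 1020/386 = 2.6425; ln(2.6425) = 0.97173.
z = 7950.0 × 0.97173 = 7725.3 m.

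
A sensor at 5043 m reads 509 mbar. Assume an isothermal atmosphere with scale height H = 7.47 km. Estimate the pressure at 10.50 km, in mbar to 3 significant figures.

P ≈ 245 mbar

Between two levels, P₂ = P₁ exp(−Δz/H) with Δz = z₂ − z₁.
Δz = 10500 − 5043.0 = 5457.0 m; Δz/H = 5457.0/7470.0 = 0.73052.
P₂ = 509 × exp(−0.73052) = 509 × 0.48166 = 245.16 mbar.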